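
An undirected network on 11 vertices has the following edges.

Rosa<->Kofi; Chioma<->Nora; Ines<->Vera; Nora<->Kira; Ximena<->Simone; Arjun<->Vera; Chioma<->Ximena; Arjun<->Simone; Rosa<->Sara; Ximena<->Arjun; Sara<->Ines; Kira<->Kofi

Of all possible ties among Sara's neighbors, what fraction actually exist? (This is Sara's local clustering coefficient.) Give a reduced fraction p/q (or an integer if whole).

0

Sara's neighbors: Ines and Rosa (k = 2).
Possible neighbor pairs: C(2,2) = 1. Edges among them: none → e = 0.
Clustering(Sara) = 0/1.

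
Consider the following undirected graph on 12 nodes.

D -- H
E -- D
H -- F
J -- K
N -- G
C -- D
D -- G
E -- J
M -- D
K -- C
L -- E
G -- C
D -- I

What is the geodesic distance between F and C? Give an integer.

One shortest route is F – H – D – C, which uses 3 edges, and at distance 2 from F we only reach {D}, which does not include C. So d(F,C) = 3.

3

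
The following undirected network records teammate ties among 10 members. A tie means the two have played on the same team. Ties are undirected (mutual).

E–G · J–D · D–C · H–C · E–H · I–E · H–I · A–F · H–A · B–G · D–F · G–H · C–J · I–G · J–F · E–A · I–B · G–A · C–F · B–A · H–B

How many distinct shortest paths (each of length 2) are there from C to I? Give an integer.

1

The shortest distance is 2, and the only length-2 path is C–H–I. So there is exactly 1 shortest path.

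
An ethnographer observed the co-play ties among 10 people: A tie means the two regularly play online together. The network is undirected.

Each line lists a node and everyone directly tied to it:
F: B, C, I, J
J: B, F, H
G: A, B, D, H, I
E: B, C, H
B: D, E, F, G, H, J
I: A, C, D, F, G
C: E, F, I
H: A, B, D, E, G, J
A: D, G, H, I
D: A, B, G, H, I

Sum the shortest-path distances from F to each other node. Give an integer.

14

Distances from F: A:2, B:1, C:1, D:2, E:2, G:2, H:2, I:1, J:1.
Sum = 2 + 1 + 1 + 2 + 2 + 2 + 2 + 1 + 1 = 14.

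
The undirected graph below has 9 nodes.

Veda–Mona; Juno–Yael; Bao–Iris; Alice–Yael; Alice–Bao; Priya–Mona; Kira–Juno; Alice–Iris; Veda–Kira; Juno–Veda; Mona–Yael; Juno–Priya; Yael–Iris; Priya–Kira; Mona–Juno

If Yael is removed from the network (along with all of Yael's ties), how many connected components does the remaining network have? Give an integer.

Without Yael, the remaining ties split the others into: {Juno, Kira, Mona, Priya, Veda}; {Alice, Bao, Iris}.
That's 2 separate components.

2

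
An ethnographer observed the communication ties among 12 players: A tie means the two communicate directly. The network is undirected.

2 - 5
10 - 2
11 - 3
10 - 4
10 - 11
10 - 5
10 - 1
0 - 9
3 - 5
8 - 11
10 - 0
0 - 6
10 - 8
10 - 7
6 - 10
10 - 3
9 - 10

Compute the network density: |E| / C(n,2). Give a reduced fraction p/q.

17/66

There are 17 edges and 12 nodes, so the maximum possible is C(12,2) = 66.
Density = 17/66.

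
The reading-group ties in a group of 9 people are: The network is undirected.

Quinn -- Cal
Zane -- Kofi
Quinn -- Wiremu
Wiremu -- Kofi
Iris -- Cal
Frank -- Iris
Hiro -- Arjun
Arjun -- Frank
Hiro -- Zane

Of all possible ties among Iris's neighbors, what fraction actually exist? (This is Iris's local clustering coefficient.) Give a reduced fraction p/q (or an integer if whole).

Iris's neighbors: Cal and Frank (k = 2).
Possible neighbor pairs: C(2,2) = 1. Edges among them: none → e = 0.
Clustering(Iris) = 0/1.

0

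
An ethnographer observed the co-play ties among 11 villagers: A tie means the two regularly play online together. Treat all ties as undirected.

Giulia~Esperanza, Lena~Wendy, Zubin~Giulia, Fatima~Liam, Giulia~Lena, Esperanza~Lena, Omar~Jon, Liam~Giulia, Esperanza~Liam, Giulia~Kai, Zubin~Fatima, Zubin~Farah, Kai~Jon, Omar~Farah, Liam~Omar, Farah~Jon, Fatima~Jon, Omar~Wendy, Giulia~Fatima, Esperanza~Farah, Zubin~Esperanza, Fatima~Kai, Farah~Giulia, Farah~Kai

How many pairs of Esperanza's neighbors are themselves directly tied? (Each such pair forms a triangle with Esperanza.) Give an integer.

5

Esperanza's neighbors: Farah, Giulia, Lena, Liam, and Zubin.
Neighbor pairs that are themselves tied: Esperanza–Farah–Giulia; Esperanza–Farah–Zubin; Esperanza–Giulia–Lena; Esperanza–Giulia–Liam; Esperanza–Giulia–Zubin. Each forms one triangle with Esperanza, for 5 in total.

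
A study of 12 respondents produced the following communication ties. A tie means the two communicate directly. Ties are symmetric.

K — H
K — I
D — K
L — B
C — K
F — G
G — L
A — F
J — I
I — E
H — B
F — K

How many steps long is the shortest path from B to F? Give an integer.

3

One shortest route is B – L – G – F, which uses 3 edges, and at distance 2 from B we only reach {G, K}, which does not include F. So d(B,F) = 3.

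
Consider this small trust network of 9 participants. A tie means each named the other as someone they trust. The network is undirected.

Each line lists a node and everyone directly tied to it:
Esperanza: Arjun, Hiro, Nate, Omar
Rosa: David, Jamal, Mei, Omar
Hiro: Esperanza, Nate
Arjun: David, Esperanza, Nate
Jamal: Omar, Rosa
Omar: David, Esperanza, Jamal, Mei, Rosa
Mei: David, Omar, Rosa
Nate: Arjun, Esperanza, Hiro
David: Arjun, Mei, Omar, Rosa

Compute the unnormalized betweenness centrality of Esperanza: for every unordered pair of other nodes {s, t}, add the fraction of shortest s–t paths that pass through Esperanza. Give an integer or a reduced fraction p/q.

Pairs whose geodesics pass through Esperanza — Hiro–Arjun: 1/2; Hiro–Jamal: 1; Hiro–Mei: 1; Hiro–David: 2/3; Hiro–Rosa: 1; Hiro–Omar: 1; Arjun–Jamal: 1/3; Arjun–Omar: 1/2; Nate–Jamal: 1; Nate–Mei: 1/2; Nate–Rosa: 1/2; Nate–Omar: 1.
All other pairs contribute 0.
Summing the contributions gives betweenness(Esperanza) = 9.

9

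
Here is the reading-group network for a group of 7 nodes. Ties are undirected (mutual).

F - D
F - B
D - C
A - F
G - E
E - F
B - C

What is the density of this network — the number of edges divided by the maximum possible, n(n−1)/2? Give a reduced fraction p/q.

There are 7 edges and 7 nodes, so the maximum possible is C(7,2) = 21.
Density = 7/21 = 1/3.

1/3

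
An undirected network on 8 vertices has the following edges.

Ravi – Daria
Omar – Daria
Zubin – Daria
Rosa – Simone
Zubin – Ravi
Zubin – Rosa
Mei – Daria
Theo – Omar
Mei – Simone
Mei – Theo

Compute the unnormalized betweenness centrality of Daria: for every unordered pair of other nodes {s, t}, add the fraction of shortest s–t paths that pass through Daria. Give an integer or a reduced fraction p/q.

Pairs whose geodesics pass through Daria — Zubin–Mei: 1; Zubin–Theo: 2/2; Zubin–Omar: 1; Rosa–Omar: 1; Simone–Omar: 1/2; Simone–Ravi: 1/2; Mei–Omar: 1/2; Mei–Ravi: 1; Theo–Ravi: 2/2; Omar–Ravi: 1.
All other pairs contribute 0.
Summing the contributions gives betweenness(Daria) = 17/2.

17/2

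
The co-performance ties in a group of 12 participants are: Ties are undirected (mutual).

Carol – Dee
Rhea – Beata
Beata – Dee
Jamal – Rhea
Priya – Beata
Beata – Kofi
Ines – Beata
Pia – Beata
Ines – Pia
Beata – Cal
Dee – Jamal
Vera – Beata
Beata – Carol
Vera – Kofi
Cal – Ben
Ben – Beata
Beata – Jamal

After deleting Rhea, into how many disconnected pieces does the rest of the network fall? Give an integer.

1

Rhea's neighbors (Beata and Jamal) remain reachable from one another through other ties, so the rest of the network stays in one piece.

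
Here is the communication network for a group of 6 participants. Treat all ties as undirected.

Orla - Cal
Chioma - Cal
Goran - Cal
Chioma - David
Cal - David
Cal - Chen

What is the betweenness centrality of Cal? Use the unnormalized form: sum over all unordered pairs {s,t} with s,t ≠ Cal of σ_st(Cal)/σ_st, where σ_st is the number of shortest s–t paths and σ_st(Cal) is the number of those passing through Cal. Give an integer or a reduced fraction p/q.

Pairs whose geodesics pass through Cal — Chen–Chioma: 1; Chen–Orla: 1; Chen–David: 1; Chen–Goran: 1; Chioma–Orla: 1; Chioma–Goran: 1; Orla–David: 1; Orla–Goran: 1; David–Goran: 1.
All other pairs contribute 0.
Summing the contributions gives betweenness(Cal) = 9.

9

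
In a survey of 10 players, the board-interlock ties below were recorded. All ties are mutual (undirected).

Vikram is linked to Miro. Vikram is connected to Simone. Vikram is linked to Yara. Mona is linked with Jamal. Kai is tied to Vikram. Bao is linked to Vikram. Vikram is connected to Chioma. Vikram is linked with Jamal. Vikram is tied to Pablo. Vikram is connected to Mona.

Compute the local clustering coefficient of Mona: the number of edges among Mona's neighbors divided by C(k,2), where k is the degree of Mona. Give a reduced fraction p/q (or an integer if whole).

Mona's neighbors: Jamal and Vikram (k = 2).
Possible neighbor pairs: C(2,2) = 1. Edges among them: Jamal–Vikram → e = 1.
Clustering(Mona) = 1/1.

1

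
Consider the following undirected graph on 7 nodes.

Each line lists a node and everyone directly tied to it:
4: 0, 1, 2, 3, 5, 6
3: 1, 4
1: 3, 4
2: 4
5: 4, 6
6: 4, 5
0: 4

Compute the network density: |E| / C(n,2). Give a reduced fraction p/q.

8/21

There are 8 edges and 7 nodes, so the maximum possible is C(7,2) = 21.
Density = 8/21.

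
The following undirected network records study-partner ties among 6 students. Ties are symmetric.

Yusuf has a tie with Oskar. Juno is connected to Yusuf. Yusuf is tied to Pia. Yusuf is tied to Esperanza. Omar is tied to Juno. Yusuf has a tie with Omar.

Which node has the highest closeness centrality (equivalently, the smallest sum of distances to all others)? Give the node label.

Farness (sum of distances to all others) for each node — Esperanza:9, Juno:8, Omar:8, Oskar:9, Pia:9, Yusuf:5.
The smallest farness is 5, for Yusuf, so Yusuf has the highest closeness.

Yusuf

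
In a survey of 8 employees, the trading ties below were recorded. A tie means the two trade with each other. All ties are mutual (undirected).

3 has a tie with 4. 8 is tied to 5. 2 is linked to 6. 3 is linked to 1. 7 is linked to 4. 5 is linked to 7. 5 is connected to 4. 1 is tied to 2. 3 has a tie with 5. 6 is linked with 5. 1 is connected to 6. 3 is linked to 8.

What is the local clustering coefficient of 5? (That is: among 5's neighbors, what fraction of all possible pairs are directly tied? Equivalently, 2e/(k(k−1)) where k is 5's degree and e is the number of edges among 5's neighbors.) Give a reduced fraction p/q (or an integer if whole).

5's neighbors: 3, 4, 6, 7, and 8 (k = 5).
Possible neighbor pairs: C(5,2) = 10. Edges among them: 3–4, 3–8, 4–7 → e = 3.
Clustering(5) = 3/10.

3/10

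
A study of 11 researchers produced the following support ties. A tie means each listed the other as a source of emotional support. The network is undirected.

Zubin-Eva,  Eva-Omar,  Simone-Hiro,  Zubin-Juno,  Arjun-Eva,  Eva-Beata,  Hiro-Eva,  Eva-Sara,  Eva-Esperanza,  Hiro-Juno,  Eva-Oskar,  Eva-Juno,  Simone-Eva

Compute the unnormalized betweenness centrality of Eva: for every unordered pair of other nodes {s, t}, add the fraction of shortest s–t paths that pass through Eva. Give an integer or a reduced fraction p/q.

41

Pairs whose geodesics pass through Eva — Beata–Oskar: 1; Beata–Arjun: 1; Beata–Esperanza: 1; Beata–Zubin: 1; Beata–Simone: 1; Beata–Omar: 1; Beata–Hiro: 1; Beata–Sara: 1; Beata–Juno: 1; Oskar–Arjun: 1; Oskar–Esperanza: 1; Oskar–Zubin: 1; Oskar–Simone: 1; Oskar–Omar: 1 … (+28 more pairs).
All other pairs contribute 0.
Summing the contributions gives betweenness(Eva) = 41.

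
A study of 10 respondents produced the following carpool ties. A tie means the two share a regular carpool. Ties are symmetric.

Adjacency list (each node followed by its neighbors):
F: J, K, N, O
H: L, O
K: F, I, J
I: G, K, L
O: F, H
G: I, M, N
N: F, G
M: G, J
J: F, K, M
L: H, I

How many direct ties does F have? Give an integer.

4

F is directly tied to J, K, N, and O. That is 4 neighbors, so the degree of F is 4.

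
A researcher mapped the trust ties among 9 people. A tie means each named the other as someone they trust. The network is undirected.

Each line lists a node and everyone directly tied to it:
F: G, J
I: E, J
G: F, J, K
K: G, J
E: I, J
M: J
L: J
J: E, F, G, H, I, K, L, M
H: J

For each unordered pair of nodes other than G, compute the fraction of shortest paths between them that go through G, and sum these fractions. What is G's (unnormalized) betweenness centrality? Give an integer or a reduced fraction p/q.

1/2

Pairs whose geodesics pass through G — K–F: 1/2.
All other pairs contribute 0.
Summing the contributions gives betweenness(G) = 1/2.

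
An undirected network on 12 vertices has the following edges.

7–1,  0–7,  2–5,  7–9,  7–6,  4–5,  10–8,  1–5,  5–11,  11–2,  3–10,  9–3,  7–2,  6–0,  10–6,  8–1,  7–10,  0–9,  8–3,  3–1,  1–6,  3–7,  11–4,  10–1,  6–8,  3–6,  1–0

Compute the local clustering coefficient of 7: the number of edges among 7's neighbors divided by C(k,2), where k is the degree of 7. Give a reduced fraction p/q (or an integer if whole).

10/21

7's neighbors: 0, 1, 2, 3, 6, 9, and 10 (k = 7).
Possible neighbor pairs: C(7,2) = 21. Edges among them: 0–1, 0–6, 0–9, 1–3, 1–6, 1–10, 3–6, 3–9, 3–10, 6–10 → e = 10.
Clustering(7) = 10/21.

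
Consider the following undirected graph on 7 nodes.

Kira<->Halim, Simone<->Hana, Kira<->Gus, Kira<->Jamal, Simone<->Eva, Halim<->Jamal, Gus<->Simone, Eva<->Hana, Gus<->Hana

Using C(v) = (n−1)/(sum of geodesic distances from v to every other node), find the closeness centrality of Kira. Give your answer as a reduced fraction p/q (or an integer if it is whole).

3/5

Distances from Kira: Eva:3, Gus:1, Halim:1, Hana:2, Jamal:1, Simone:2. Sum = 10.
n = 7, so closeness = 6/10 = 3/5.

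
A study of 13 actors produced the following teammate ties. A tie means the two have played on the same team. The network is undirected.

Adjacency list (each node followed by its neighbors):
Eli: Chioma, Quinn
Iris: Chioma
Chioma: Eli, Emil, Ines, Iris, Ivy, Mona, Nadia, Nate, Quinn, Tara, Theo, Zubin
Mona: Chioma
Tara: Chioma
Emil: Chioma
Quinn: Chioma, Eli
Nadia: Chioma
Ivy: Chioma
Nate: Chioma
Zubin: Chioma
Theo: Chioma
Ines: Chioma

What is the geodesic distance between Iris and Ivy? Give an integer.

One shortest route is Iris – Chioma – Ivy, which uses 2 edges, and Iris and Ivy are not directly tied, so nothing shorter exists. So d(Iris,Ivy) = 2.

2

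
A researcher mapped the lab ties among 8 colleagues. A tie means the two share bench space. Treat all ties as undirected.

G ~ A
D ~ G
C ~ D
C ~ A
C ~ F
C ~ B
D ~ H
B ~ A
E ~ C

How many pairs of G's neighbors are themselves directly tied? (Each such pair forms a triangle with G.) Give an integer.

G's neighbors are A and D, but none of them are tied to each other, so no triangle contains G.

0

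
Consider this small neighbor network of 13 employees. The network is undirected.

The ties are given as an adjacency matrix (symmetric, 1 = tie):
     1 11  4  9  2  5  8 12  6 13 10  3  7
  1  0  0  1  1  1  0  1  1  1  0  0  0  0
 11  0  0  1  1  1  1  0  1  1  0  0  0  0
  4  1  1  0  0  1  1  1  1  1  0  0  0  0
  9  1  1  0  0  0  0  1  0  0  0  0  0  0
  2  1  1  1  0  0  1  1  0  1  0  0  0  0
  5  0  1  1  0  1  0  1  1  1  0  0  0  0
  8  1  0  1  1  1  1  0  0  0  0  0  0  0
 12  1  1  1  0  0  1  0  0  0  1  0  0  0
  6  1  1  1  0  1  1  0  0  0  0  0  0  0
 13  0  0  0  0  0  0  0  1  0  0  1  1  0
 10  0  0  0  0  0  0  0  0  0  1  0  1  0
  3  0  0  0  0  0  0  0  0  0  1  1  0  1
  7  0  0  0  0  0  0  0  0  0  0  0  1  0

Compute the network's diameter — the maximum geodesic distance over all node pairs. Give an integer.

Eccentricity of each node (its greatest distance to any other): 1:4, 2:5, 3:4, 4:4, 5:4, 6:5, 7:5, 8:5, 9:5, 10:4, 11:4, 12:3, 13:3.
The maximum eccentricity is 5, realized for instance by the pair 9–7 via 9 – 1 – 12 – 13 – 3 – 7. So the diameter is 5.

5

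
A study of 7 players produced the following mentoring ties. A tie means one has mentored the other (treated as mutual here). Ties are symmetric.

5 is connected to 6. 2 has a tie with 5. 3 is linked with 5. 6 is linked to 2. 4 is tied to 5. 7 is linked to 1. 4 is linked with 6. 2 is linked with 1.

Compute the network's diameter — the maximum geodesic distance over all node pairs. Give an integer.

4

Eccentricity of each node (its greatest distance to any other): 1:3, 2:2, 3:4, 4:4, 5:3, 6:3, 7:4.
The maximum eccentricity is 4, realized for instance by the pair 4–7 via 4 – 6 – 2 – 1 – 7. So the diameter is 4.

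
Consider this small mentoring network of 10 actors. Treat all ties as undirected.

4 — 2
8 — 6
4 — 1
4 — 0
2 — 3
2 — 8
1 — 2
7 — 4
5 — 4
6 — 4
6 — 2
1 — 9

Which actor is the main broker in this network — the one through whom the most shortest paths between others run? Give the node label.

Unnormalized betweenness of each node: 0:0, 1:8, 2:13, 3:0, 4:22, 5:0, 6:2, 7:0, 8:0, 9:0.
4 has the largest value, 22, making it the main broker — the node through which the most shortest paths run.

4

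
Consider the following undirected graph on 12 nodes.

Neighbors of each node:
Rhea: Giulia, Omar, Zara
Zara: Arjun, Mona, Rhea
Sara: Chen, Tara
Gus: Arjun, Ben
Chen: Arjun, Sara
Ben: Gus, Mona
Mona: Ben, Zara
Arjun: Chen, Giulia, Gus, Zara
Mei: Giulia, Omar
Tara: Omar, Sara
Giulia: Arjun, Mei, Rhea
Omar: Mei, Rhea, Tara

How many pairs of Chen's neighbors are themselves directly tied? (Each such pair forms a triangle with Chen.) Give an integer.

Chen's neighbors are Arjun and Sara, but none of them are tied to each other, so no triangle contains Chen.

0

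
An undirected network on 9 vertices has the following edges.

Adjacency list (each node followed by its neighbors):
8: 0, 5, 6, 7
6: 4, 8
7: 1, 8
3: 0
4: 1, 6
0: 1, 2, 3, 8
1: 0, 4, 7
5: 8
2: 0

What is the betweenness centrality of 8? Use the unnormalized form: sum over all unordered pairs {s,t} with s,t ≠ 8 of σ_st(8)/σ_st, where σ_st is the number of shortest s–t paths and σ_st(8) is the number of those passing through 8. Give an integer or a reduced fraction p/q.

Pairs whose geodesics pass through 8 — 5–3: 1; 5–4: 1; 5–2: 1; 5–0: 1; 5–6: 1; 5–1: 2/2; 5–7: 1; 3–6: 1; 3–7: 1/2; 2–6: 1; 2–7: 1/2; 0–6: 1; 0–7: 1/2; 6–7: 1.
All other pairs contribute 0.
Summing the contributions gives betweenness(8) = 25/2.

25/2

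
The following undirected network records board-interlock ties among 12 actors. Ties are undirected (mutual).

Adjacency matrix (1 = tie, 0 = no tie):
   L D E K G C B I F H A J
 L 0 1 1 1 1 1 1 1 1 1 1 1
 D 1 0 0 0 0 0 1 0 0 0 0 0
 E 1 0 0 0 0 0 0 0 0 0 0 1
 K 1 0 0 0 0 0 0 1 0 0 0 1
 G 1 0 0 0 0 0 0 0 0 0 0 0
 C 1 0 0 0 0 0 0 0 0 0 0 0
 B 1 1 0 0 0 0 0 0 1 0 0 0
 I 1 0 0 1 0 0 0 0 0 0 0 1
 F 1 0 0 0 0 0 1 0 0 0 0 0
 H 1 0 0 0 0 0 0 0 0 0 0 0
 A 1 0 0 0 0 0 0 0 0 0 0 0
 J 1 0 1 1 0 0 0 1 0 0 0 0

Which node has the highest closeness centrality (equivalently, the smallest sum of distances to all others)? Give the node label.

L

Farness (sum of distances to all others) for each node — A:21, B:19, C:21, D:20, E:20, F:20, G:21, H:21, I:19, J:18, K:19, L:11.
The smallest farness is 11, for L, so L has the highest closeness.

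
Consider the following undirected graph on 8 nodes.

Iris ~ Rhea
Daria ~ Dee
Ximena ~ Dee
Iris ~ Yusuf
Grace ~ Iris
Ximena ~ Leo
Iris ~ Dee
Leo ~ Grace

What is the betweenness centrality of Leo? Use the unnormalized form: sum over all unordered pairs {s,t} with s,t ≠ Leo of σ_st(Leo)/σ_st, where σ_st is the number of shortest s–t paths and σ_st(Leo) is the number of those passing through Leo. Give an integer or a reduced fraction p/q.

Pairs whose geodesics pass through Leo — Grace–Ximena: 1.
All other pairs contribute 0.
Summing the contributions gives betweenness(Leo) = 1.

1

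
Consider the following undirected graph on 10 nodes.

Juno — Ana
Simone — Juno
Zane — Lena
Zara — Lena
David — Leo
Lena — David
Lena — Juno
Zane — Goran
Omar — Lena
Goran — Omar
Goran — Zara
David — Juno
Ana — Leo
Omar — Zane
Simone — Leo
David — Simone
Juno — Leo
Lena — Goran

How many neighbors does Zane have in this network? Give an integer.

3

Zane is directly tied to Goran, Lena, and Omar. That is 3 neighbors, so the degree of Zane is 3.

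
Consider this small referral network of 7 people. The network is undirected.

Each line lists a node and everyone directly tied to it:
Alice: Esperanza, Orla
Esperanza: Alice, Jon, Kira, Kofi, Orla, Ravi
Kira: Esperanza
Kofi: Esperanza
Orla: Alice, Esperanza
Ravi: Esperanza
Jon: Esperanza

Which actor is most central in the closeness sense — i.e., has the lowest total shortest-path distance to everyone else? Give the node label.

Farness (sum of distances to all others) for each node — Alice:10, Esperanza:6, Jon:11, Kira:11, Kofi:11, Orla:10, Ravi:11.
The smallest farness is 6, for Esperanza, so Esperanza has the highest closeness.

Esperanza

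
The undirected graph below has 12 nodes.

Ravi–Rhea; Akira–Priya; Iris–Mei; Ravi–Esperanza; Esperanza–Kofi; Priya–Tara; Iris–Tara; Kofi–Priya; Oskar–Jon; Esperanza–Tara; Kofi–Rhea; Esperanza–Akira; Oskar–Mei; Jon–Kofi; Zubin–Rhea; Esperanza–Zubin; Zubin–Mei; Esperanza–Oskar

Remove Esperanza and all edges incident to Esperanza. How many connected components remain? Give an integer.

Esperanza's neighbors (Akira, Kofi, Oskar, Ravi, Tara, and Zubin) remain reachable from one another through other ties, so the rest of the network stays in one piece.

1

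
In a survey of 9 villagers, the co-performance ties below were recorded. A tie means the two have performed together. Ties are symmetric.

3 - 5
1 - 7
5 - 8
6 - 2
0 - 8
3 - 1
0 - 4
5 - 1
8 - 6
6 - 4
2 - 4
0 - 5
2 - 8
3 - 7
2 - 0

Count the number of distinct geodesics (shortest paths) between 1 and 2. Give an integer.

The shortest distance is 3. The length-3 paths are: 1–5–8–2; 1–5–0–2.
That gives 2 distinct shortest paths.

2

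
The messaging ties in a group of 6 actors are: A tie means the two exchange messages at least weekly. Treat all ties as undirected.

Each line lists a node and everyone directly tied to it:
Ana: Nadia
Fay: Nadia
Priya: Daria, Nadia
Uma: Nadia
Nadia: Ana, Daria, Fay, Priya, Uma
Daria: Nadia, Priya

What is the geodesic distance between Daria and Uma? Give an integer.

2

One shortest route is Daria – Nadia – Uma, which uses 2 edges, and Daria and Uma are not directly tied, so nothing shorter exists. So d(Daria,Uma) = 2.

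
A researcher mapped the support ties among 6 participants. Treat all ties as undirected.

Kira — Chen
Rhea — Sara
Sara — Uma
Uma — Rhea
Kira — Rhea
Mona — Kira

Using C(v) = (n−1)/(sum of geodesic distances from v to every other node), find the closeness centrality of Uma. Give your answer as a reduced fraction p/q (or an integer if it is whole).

Distances from Uma: Chen:3, Kira:2, Mona:3, Rhea:1, Sara:1. Sum = 10.
n = 6, so closeness = 5/10 = 1/2.

1/2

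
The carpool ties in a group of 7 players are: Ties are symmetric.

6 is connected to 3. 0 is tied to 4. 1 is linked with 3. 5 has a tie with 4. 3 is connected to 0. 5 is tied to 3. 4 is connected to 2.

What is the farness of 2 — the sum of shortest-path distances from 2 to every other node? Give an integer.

16

Distances from 2: 0:2, 1:4, 3:3, 4:1, 5:2, 6:4.
Sum = 2 + 4 + 3 + 1 + 2 + 4 = 16.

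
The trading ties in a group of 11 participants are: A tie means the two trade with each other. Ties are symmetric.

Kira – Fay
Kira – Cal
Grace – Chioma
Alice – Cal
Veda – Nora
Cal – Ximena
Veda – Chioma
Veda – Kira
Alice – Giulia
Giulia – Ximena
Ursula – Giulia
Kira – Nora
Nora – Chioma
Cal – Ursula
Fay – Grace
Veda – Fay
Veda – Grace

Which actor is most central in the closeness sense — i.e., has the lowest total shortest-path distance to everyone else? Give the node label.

Kira

Farness (sum of distances to all others) for each node — Alice:25, Cal:18, Chioma:27, Fay:22, Giulia:30, Grace:27, Kira:17, Nora:22, Ursula:25, Veda:20, Ximena:25.
The smallest farness is 17, for Kira, so Kira has the highest closeness.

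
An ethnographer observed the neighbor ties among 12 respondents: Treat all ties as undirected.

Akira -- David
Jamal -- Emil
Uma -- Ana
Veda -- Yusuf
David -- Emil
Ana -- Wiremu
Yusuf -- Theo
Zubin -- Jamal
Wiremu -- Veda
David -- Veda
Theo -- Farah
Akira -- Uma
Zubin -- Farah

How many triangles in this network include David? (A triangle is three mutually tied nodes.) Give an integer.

David's neighbors are Akira, Emil, and Veda, but none of them are tied to each other, so no triangle contains David.

0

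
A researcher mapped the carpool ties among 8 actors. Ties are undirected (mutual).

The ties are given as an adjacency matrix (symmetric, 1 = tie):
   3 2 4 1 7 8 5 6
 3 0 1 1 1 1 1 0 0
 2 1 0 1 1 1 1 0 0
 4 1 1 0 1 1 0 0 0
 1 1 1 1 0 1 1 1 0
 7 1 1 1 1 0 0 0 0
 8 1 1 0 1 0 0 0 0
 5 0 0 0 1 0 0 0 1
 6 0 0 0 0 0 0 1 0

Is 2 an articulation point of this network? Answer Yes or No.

Even without 2, every remaining node can still reach every other (the residual graph is connected), so 2 is not a cut vertex.

No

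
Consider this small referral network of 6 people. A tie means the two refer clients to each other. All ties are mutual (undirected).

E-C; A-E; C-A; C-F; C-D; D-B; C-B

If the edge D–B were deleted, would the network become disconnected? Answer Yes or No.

No

Even without that edge, D still reaches B via D – C – B, so the network stays connected. Not a bridge.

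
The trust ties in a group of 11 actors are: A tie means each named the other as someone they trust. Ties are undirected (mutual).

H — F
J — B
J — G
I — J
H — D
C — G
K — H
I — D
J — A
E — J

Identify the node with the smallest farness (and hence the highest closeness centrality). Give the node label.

J

Farness (sum of distances to all others) for each node — A:29, B:29, C:36, D:24, E:29, F:38, G:27, H:29, I:21, J:20, K:38.
The smallest farness is 20, for J, so J has the highest closeness.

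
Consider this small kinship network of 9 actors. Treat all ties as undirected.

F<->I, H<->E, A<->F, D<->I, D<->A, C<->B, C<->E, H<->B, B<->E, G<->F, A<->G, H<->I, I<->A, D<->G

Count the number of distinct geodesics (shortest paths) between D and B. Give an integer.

1

The shortest distance is 3, and the only length-3 path is D–I–H–B. So there is exactly 1 shortest path.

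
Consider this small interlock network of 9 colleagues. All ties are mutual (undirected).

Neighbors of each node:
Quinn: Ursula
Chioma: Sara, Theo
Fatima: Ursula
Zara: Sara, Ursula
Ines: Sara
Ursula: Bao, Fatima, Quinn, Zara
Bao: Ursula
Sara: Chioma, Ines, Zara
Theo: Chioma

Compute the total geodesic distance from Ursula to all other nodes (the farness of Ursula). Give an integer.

Distances from Ursula: Bao:1, Chioma:3, Fatima:1, Ines:3, Quinn:1, Sara:2, Theo:4, Zara:1.
Sum = 1 + 3 + 1 + 3 + 1 + 2 + 4 + 1 = 16.

16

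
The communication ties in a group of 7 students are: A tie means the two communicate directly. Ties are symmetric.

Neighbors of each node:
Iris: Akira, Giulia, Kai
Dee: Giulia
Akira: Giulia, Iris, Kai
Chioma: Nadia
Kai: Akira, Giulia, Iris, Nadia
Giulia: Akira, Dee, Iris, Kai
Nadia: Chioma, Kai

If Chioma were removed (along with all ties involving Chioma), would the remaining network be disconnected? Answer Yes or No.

No

Even without Chioma, every remaining node can still reach every other (the residual graph is connected), so Chioma is not a cut vertex.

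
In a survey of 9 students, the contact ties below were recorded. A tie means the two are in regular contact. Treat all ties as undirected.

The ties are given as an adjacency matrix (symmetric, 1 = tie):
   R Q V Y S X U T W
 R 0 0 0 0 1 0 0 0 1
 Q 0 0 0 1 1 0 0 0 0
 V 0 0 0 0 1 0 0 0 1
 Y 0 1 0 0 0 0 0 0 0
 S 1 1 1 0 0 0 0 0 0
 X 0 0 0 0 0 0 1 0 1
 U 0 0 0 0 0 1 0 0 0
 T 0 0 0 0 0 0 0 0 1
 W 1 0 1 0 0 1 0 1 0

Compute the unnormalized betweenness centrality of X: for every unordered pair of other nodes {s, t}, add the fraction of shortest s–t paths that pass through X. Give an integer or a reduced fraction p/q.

Pairs whose geodesics pass through X — R–U: 1; Q–U: 2/2; V–U: 1; Y–U: 2/2; S–U: 2/2; U–T: 1; U–W: 1.
All other pairs contribute 0.
Summing the contributions gives betweenness(X) = 7.

7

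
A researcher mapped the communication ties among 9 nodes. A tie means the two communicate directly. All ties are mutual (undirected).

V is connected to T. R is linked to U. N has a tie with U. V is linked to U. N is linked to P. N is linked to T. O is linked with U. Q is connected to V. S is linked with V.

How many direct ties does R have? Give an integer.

R is directly tied to U. That is 1 neighbor, so the degree of R is 1.

1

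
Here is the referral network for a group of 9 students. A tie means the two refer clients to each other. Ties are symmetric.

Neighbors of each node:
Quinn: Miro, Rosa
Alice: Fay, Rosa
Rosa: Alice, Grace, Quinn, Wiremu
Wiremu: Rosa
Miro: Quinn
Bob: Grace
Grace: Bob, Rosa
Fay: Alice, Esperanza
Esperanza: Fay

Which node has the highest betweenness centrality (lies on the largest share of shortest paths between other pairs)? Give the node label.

Unnormalized betweenness of each node: Alice:12, Bob:0, Esperanza:0, Fay:7, Grace:7, Miro:0, Quinn:7, Rosa:23, Wiremu:0.
Rosa has the largest value, 23, making it the main broker — the node through which the most shortest paths run.

Rosa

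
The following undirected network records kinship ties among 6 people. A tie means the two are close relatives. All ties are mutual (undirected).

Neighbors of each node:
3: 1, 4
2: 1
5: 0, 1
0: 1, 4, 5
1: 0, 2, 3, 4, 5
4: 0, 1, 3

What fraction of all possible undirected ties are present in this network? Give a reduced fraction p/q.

There are 8 edges and 6 nodes, so the maximum possible is C(6,2) = 15.
Density = 8/15.

8/15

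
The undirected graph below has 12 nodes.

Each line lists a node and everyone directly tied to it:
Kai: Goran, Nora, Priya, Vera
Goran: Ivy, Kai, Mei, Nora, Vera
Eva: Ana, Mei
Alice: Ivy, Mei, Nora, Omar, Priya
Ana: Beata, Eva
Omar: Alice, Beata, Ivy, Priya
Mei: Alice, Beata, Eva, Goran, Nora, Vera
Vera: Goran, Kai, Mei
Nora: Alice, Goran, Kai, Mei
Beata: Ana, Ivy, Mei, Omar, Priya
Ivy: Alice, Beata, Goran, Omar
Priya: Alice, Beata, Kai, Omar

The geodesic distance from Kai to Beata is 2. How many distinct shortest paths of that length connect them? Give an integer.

1

The shortest distance is 2, and the only length-2 path is Kai–Priya–Beata. So there is exactly 1 shortest path.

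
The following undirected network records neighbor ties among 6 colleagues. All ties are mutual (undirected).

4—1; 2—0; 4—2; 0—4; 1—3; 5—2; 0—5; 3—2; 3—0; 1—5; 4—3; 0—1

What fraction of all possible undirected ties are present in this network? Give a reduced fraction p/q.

There are 12 edges and 6 nodes, so the maximum possible is C(6,2) = 15.
Density = 12/15 = 4/5.

4/5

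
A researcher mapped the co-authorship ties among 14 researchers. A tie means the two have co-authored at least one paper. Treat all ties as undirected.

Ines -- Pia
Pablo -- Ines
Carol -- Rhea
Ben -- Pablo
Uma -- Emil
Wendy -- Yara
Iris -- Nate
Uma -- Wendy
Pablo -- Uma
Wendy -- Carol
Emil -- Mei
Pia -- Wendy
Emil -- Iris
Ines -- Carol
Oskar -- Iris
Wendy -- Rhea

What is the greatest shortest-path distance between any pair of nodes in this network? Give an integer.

5

Eccentricity of each node (its greatest distance to any other): Ben:5, Carol:5, Emil:3, Ines:5, Iris:4, Mei:4, Nate:5, Oskar:5, Pablo:4, Pia:5, Rhea:5, Uma:3, Wendy:4, Yara:5.
The maximum eccentricity is 5, realized for instance by the pair Carol–Oskar via Carol – Wendy – Uma – Emil – Iris – Oskar. So the diameter is 5.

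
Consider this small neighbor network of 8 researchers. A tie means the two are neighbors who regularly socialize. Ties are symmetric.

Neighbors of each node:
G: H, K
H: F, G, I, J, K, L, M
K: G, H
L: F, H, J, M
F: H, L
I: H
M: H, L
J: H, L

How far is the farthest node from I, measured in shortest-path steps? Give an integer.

Distances from I: F:2, G:2, H:1, J:2, K:2, L:2, M:2.
The largest is 2 (to F, L, K, J, M, and G), so the eccentricity of I is 2.

2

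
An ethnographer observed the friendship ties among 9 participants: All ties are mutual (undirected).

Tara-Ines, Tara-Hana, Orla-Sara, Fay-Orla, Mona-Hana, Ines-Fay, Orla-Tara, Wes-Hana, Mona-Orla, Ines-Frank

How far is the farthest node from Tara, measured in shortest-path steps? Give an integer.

Distances from Tara: Fay:2, Frank:2, Hana:1, Ines:1, Mona:2, Orla:1, Sara:2, Wes:2.
The largest is 2 (to Mona, Fay, Sara, Wes, and Frank), so the eccentricity of Tara is 2.

2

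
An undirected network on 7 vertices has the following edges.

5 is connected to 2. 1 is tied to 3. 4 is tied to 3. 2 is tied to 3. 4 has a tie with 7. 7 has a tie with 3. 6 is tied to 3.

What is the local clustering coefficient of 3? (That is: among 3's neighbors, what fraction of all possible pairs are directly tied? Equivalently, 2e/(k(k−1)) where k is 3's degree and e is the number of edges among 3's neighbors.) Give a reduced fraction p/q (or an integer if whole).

3's neighbors: 1, 2, 4, 6, and 7 (k = 5).
Possible neighbor pairs: C(5,2) = 10. Edges among them: 4–7 → e = 1.
Clustering(3) = 1/10.

1/10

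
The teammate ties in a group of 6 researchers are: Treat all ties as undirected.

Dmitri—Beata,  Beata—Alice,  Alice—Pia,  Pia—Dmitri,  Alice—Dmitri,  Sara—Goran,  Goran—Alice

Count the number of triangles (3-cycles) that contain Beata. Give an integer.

Beata's neighbors: Alice and Dmitri.
Neighbor pairs that are themselves tied: Beata–Alice–Dmitri. Each forms one triangle with Beata, for 1 in total.

1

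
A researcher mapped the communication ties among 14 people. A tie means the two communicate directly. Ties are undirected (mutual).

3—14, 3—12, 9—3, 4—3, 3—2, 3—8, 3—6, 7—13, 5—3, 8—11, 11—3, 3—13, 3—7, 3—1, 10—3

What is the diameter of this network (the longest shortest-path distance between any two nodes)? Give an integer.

2

Eccentricity of each node (its greatest distance to any other): 1:2, 2:2, 3:1, 4:2, 5:2, 6:2, 7:2, 8:2, 9:2, 10:2, 11:2, 12:2, 13:2, 14:2.
The maximum eccentricity is 2, realized for instance by the pair 14–4 via 14 – 3 – 4. So the diameter is 2.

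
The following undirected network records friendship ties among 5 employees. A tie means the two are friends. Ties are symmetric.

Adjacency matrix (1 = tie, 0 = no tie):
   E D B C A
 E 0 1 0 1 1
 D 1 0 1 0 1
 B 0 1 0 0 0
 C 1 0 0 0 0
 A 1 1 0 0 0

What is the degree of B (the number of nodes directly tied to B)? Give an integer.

B is directly tied to D. That is 1 neighbor, so the degree of B is 1.

1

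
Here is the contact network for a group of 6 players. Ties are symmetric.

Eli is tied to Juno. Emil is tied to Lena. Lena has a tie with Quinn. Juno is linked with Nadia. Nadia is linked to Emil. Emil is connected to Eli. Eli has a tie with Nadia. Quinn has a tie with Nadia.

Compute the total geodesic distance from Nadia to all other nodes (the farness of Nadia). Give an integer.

Distances from Nadia: Eli:1, Emil:1, Juno:1, Lena:2, Quinn:1.
Sum = 1 + 1 + 1 + 2 + 1 = 6.

6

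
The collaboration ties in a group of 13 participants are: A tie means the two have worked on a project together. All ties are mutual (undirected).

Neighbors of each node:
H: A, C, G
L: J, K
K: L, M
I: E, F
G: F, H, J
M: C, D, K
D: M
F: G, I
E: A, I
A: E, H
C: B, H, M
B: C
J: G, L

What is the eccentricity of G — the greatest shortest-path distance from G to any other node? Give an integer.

4

Distances from G: A:2, B:3, C:2, D:4, E:3, F:1, H:1, I:2, J:1, K:3, L:2, M:3.
The largest is 4 (to D), so the eccentricity of G is 4.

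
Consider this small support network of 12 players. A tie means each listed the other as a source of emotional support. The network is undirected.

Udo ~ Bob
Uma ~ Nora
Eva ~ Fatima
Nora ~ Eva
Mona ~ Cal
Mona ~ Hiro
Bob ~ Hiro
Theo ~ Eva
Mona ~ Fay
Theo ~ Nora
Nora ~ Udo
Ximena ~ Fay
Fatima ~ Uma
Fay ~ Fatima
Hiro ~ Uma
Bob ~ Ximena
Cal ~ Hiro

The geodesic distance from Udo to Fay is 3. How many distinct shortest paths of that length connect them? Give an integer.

1

The shortest distance is 3, and the only length-3 path is Udo–Bob–Ximena–Fay. So there is exactly 1 shortest path.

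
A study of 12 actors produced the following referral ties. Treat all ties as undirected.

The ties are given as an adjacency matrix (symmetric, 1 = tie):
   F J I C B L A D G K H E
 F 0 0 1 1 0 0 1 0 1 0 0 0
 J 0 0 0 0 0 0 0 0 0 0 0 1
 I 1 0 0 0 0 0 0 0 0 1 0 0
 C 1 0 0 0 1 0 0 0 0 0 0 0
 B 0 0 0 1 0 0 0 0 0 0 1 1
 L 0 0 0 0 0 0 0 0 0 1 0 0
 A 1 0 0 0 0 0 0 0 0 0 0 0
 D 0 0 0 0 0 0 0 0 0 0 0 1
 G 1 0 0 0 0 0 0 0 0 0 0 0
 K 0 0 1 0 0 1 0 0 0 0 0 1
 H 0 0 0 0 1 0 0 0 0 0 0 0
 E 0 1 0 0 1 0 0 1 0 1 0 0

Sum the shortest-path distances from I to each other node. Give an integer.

25

Distances from I: A:2, B:3, C:2, D:3, E:2, F:1, G:2, H:4, J:3, K:1, L:2.
Sum = 2 + 3 + 2 + 3 + 2 + 1 + 2 + 4 + 3 + 1 + 2 = 25.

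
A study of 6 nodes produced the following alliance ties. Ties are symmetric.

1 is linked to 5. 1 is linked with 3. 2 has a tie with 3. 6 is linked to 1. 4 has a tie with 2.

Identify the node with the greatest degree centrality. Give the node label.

1

Degrees — 1:3, 2:2, 3:2, 4:1, 5:1, 6:1.
The maximum is 3, attained only by 1.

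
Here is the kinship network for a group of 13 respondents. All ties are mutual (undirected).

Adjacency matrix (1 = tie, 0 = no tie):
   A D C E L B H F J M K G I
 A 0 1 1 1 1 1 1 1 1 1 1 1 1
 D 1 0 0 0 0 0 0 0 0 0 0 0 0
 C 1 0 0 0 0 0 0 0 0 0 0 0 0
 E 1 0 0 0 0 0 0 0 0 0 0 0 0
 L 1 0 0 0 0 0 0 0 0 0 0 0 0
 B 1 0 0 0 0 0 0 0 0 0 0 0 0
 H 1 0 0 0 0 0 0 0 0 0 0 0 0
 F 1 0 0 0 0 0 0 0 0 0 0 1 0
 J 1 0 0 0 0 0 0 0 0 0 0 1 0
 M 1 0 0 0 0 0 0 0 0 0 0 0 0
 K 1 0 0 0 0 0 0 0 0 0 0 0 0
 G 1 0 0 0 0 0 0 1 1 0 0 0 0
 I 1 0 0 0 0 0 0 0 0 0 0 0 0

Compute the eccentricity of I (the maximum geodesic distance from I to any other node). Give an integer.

2

Distances from I: A:1, B:2, C:2, D:2, E:2, F:2, G:2, H:2, J:2, K:2, L:2, M:2.
The largest is 2 (to D, C, E, L, B, H, F, J, M, K, and G), so the eccentricity of I is 2.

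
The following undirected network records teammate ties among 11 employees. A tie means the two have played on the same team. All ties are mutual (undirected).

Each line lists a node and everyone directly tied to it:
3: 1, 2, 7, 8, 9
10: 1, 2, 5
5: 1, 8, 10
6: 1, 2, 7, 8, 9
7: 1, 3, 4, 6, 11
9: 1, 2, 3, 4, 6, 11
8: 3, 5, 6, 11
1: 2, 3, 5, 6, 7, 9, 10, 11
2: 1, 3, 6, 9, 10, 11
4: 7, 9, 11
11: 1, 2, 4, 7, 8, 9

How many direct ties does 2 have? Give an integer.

2 is directly tied to 1, 3, 6, 9, 10, and 11. That is 6 neighbors, so the degree of 2 is 6.

6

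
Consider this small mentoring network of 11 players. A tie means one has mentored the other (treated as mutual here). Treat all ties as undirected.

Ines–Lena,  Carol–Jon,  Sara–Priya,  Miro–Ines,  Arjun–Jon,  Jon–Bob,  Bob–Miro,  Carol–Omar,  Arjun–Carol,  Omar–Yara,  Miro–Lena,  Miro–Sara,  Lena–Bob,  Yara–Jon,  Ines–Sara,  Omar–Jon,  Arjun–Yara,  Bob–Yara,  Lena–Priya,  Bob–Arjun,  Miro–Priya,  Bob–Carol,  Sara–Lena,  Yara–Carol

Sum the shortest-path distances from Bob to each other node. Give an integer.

14

Distances from Bob: Arjun:1, Carol:1, Ines:2, Jon:1, Lena:1, Miro:1, Omar:2, Priya:2, Sara:2, Yara:1.
Sum = 1 + 1 + 2 + 1 + 1 + 1 + 2 + 2 + 2 + 1 = 14.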